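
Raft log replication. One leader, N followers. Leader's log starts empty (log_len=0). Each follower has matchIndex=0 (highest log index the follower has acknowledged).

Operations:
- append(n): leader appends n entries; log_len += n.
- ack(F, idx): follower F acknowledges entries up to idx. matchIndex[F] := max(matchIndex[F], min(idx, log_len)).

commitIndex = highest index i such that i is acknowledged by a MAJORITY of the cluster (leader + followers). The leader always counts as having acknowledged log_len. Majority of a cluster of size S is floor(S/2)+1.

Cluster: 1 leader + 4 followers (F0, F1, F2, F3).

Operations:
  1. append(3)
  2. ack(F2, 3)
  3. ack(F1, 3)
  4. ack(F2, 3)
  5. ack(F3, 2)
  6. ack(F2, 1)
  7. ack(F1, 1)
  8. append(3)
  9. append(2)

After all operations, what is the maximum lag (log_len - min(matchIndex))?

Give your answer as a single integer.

Op 1: append 3 -> log_len=3
Op 2: F2 acks idx 3 -> match: F0=0 F1=0 F2=3 F3=0; commitIndex=0
Op 3: F1 acks idx 3 -> match: F0=0 F1=3 F2=3 F3=0; commitIndex=3
Op 4: F2 acks idx 3 -> match: F0=0 F1=3 F2=3 F3=0; commitIndex=3
Op 5: F3 acks idx 2 -> match: F0=0 F1=3 F2=3 F3=2; commitIndex=3
Op 6: F2 acks idx 1 -> match: F0=0 F1=3 F2=3 F3=2; commitIndex=3
Op 7: F1 acks idx 1 -> match: F0=0 F1=3 F2=3 F3=2; commitIndex=3
Op 8: append 3 -> log_len=6
Op 9: append 2 -> log_len=8

Answer: 8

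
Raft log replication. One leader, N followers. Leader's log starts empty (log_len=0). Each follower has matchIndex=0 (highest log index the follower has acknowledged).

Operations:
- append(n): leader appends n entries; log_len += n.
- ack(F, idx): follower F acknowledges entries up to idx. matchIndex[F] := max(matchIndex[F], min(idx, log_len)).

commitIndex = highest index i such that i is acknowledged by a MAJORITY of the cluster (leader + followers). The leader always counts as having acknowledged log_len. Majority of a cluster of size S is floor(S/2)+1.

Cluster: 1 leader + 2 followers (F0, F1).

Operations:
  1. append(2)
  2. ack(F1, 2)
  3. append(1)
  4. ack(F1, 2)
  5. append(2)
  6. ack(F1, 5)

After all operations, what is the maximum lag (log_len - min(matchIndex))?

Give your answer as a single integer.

Op 1: append 2 -> log_len=2
Op 2: F1 acks idx 2 -> match: F0=0 F1=2; commitIndex=2
Op 3: append 1 -> log_len=3
Op 4: F1 acks idx 2 -> match: F0=0 F1=2; commitIndex=2
Op 5: append 2 -> log_len=5
Op 6: F1 acks idx 5 -> match: F0=0 F1=5; commitIndex=5

Answer: 5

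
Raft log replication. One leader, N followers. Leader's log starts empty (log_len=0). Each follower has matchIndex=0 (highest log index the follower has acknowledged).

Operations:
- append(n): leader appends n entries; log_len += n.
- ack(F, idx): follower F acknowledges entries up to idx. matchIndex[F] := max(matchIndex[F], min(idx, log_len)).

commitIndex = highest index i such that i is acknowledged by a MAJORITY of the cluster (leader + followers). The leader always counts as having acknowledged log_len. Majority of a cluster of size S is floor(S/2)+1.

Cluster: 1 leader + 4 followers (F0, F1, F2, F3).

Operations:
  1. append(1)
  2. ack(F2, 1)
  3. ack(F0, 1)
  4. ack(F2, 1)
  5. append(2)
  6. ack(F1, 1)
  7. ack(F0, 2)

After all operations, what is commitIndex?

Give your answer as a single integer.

Answer: 1

Derivation:
Op 1: append 1 -> log_len=1
Op 2: F2 acks idx 1 -> match: F0=0 F1=0 F2=1 F3=0; commitIndex=0
Op 3: F0 acks idx 1 -> match: F0=1 F1=0 F2=1 F3=0; commitIndex=1
Op 4: F2 acks idx 1 -> match: F0=1 F1=0 F2=1 F3=0; commitIndex=1
Op 5: append 2 -> log_len=3
Op 6: F1 acks idx 1 -> match: F0=1 F1=1 F2=1 F3=0; commitIndex=1
Op 7: F0 acks idx 2 -> match: F0=2 F1=1 F2=1 F3=0; commitIndex=1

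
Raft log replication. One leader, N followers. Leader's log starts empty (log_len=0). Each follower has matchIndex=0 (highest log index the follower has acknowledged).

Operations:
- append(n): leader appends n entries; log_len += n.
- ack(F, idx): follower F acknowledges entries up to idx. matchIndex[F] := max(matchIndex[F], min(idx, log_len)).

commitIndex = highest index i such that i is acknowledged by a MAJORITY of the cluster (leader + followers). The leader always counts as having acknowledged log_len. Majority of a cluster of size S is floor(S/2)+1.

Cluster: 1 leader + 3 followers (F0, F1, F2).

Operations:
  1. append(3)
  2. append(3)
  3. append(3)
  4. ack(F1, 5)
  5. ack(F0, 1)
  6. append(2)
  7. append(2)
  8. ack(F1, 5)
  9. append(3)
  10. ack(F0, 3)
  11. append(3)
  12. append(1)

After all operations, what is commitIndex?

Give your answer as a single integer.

Op 1: append 3 -> log_len=3
Op 2: append 3 -> log_len=6
Op 3: append 3 -> log_len=9
Op 4: F1 acks idx 5 -> match: F0=0 F1=5 F2=0; commitIndex=0
Op 5: F0 acks idx 1 -> match: F0=1 F1=5 F2=0; commitIndex=1
Op 6: append 2 -> log_len=11
Op 7: append 2 -> log_len=13
Op 8: F1 acks idx 5 -> match: F0=1 F1=5 F2=0; commitIndex=1
Op 9: append 3 -> log_len=16
Op 10: F0 acks idx 3 -> match: F0=3 F1=5 F2=0; commitIndex=3
Op 11: append 3 -> log_len=19
Op 12: append 1 -> log_len=20

Answer: 3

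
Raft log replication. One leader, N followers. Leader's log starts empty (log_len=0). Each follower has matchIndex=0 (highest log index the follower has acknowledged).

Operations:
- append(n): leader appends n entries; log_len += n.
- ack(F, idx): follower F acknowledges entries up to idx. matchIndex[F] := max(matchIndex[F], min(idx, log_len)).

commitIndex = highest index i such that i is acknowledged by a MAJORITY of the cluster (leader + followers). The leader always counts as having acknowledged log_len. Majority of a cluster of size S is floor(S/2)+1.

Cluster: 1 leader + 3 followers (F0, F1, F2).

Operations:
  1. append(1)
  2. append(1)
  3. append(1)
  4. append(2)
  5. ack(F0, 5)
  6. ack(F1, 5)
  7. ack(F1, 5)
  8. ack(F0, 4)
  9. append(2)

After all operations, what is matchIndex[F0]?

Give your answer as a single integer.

Op 1: append 1 -> log_len=1
Op 2: append 1 -> log_len=2
Op 3: append 1 -> log_len=3
Op 4: append 2 -> log_len=5
Op 5: F0 acks idx 5 -> match: F0=5 F1=0 F2=0; commitIndex=0
Op 6: F1 acks idx 5 -> match: F0=5 F1=5 F2=0; commitIndex=5
Op 7: F1 acks idx 5 -> match: F0=5 F1=5 F2=0; commitIndex=5
Op 8: F0 acks idx 4 -> match: F0=5 F1=5 F2=0; commitIndex=5
Op 9: append 2 -> log_len=7

Answer: 5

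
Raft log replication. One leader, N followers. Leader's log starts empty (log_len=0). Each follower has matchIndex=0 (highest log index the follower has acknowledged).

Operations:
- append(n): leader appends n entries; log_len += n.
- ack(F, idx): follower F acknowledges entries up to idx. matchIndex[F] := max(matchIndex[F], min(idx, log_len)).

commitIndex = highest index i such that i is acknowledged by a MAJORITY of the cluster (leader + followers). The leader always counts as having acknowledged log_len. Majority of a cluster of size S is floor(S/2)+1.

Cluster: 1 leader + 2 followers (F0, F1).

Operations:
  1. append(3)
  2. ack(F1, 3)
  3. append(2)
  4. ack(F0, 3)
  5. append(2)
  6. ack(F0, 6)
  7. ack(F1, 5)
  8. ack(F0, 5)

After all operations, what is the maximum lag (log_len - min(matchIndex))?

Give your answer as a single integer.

Answer: 2

Derivation:
Op 1: append 3 -> log_len=3
Op 2: F1 acks idx 3 -> match: F0=0 F1=3; commitIndex=3
Op 3: append 2 -> log_len=5
Op 4: F0 acks idx 3 -> match: F0=3 F1=3; commitIndex=3
Op 5: append 2 -> log_len=7
Op 6: F0 acks idx 6 -> match: F0=6 F1=3; commitIndex=6
Op 7: F1 acks idx 5 -> match: F0=6 F1=5; commitIndex=6
Op 8: F0 acks idx 5 -> match: F0=6 F1=5; commitIndex=6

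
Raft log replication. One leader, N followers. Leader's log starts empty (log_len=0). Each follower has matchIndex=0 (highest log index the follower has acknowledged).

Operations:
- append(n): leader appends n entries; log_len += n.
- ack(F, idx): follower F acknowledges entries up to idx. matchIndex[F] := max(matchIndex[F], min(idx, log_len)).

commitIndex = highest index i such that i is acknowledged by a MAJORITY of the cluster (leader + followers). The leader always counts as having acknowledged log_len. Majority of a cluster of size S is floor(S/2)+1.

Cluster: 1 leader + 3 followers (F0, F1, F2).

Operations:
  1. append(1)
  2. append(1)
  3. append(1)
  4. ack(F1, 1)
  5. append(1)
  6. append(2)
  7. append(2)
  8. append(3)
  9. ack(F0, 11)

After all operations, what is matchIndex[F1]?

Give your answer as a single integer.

Op 1: append 1 -> log_len=1
Op 2: append 1 -> log_len=2
Op 3: append 1 -> log_len=3
Op 4: F1 acks idx 1 -> match: F0=0 F1=1 F2=0; commitIndex=0
Op 5: append 1 -> log_len=4
Op 6: append 2 -> log_len=6
Op 7: append 2 -> log_len=8
Op 8: append 3 -> log_len=11
Op 9: F0 acks idx 11 -> match: F0=11 F1=1 F2=0; commitIndex=1

Answer: 1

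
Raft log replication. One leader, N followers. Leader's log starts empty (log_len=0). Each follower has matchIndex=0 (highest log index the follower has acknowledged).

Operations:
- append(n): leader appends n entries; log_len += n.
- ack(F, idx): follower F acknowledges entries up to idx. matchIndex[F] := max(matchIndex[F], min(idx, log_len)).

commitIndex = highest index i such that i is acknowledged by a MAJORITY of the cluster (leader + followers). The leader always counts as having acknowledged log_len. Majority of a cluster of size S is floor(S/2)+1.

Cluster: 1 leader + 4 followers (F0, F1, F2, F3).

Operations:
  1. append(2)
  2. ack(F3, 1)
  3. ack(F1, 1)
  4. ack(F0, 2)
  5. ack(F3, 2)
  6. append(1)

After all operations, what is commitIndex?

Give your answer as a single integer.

Answer: 2

Derivation:
Op 1: append 2 -> log_len=2
Op 2: F3 acks idx 1 -> match: F0=0 F1=0 F2=0 F3=1; commitIndex=0
Op 3: F1 acks idx 1 -> match: F0=0 F1=1 F2=0 F3=1; commitIndex=1
Op 4: F0 acks idx 2 -> match: F0=2 F1=1 F2=0 F3=1; commitIndex=1
Op 5: F3 acks idx 2 -> match: F0=2 F1=1 F2=0 F3=2; commitIndex=2
Op 6: append 1 -> log_len=3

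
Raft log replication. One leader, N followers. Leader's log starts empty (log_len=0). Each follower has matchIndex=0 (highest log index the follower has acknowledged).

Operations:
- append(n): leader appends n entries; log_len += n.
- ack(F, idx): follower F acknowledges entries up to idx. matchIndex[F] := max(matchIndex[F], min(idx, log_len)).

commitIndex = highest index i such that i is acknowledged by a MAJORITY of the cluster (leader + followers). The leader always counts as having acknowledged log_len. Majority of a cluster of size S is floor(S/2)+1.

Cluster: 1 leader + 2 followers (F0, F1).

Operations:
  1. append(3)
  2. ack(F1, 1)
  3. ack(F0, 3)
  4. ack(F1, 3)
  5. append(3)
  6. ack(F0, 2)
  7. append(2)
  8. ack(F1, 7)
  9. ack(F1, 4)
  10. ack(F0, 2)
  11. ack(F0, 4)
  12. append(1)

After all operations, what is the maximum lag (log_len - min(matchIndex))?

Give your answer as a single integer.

Op 1: append 3 -> log_len=3
Op 2: F1 acks idx 1 -> match: F0=0 F1=1; commitIndex=1
Op 3: F0 acks idx 3 -> match: F0=3 F1=1; commitIndex=3
Op 4: F1 acks idx 3 -> match: F0=3 F1=3; commitIndex=3
Op 5: append 3 -> log_len=6
Op 6: F0 acks idx 2 -> match: F0=3 F1=3; commitIndex=3
Op 7: append 2 -> log_len=8
Op 8: F1 acks idx 7 -> match: F0=3 F1=7; commitIndex=7
Op 9: F1 acks idx 4 -> match: F0=3 F1=7; commitIndex=7
Op 10: F0 acks idx 2 -> match: F0=3 F1=7; commitIndex=7
Op 11: F0 acks idx 4 -> match: F0=4 F1=7; commitIndex=7
Op 12: append 1 -> log_len=9

Answer: 5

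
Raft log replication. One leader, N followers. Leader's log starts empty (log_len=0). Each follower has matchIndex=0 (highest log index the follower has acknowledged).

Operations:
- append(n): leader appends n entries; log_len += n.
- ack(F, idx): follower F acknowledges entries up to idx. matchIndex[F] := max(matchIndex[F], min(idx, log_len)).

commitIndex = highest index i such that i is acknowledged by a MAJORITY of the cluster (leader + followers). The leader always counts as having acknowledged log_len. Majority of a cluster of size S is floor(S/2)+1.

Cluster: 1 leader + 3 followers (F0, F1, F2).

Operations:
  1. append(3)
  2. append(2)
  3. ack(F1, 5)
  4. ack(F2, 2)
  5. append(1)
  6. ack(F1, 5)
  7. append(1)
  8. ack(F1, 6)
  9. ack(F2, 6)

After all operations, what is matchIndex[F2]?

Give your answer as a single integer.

Answer: 6

Derivation:
Op 1: append 3 -> log_len=3
Op 2: append 2 -> log_len=5
Op 3: F1 acks idx 5 -> match: F0=0 F1=5 F2=0; commitIndex=0
Op 4: F2 acks idx 2 -> match: F0=0 F1=5 F2=2; commitIndex=2
Op 5: append 1 -> log_len=6
Op 6: F1 acks idx 5 -> match: F0=0 F1=5 F2=2; commitIndex=2
Op 7: append 1 -> log_len=7
Op 8: F1 acks idx 6 -> match: F0=0 F1=6 F2=2; commitIndex=2
Op 9: F2 acks idx 6 -> match: F0=0 F1=6 F2=6; commitIndex=6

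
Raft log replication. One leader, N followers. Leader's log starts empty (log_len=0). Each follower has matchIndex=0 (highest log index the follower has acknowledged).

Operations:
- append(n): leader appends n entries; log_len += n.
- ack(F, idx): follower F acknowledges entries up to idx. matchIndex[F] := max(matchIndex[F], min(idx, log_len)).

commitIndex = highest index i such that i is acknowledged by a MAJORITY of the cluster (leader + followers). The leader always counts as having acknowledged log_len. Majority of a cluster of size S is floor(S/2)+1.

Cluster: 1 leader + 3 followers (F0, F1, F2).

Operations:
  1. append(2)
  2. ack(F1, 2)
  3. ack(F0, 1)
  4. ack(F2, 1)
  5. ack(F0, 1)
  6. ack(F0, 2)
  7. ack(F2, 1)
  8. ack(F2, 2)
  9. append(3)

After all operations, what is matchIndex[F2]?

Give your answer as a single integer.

Op 1: append 2 -> log_len=2
Op 2: F1 acks idx 2 -> match: F0=0 F1=2 F2=0; commitIndex=0
Op 3: F0 acks idx 1 -> match: F0=1 F1=2 F2=0; commitIndex=1
Op 4: F2 acks idx 1 -> match: F0=1 F1=2 F2=1; commitIndex=1
Op 5: F0 acks idx 1 -> match: F0=1 F1=2 F2=1; commitIndex=1
Op 6: F0 acks idx 2 -> match: F0=2 F1=2 F2=1; commitIndex=2
Op 7: F2 acks idx 1 -> match: F0=2 F1=2 F2=1; commitIndex=2
Op 8: F2 acks idx 2 -> match: F0=2 F1=2 F2=2; commitIndex=2
Op 9: append 3 -> log_len=5

Answer: 2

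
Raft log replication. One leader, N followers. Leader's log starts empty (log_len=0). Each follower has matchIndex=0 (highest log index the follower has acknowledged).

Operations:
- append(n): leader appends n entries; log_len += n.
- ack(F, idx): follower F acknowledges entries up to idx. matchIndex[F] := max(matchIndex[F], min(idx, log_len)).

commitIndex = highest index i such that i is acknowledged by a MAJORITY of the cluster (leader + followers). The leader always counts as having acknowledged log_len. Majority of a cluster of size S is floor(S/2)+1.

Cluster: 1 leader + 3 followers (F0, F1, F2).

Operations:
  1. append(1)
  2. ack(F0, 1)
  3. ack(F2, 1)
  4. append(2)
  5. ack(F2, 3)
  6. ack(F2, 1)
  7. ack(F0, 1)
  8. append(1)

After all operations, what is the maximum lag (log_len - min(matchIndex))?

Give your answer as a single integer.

Op 1: append 1 -> log_len=1
Op 2: F0 acks idx 1 -> match: F0=1 F1=0 F2=0; commitIndex=0
Op 3: F2 acks idx 1 -> match: F0=1 F1=0 F2=1; commitIndex=1
Op 4: append 2 -> log_len=3
Op 5: F2 acks idx 3 -> match: F0=1 F1=0 F2=3; commitIndex=1
Op 6: F2 acks idx 1 -> match: F0=1 F1=0 F2=3; commitIndex=1
Op 7: F0 acks idx 1 -> match: F0=1 F1=0 F2=3; commitIndex=1
Op 8: append 1 -> log_len=4

Answer: 4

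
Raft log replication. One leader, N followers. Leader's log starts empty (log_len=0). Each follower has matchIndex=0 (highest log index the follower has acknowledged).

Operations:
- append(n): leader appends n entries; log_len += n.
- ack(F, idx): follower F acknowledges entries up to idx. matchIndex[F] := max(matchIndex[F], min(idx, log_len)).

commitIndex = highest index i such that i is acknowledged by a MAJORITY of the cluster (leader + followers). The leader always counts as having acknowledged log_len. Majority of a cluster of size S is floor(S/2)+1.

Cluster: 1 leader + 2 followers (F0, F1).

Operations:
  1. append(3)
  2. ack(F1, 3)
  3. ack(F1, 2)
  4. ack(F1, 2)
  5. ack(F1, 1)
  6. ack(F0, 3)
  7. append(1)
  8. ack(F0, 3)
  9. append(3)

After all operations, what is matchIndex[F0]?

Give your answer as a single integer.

Op 1: append 3 -> log_len=3
Op 2: F1 acks idx 3 -> match: F0=0 F1=3; commitIndex=3
Op 3: F1 acks idx 2 -> match: F0=0 F1=3; commitIndex=3
Op 4: F1 acks idx 2 -> match: F0=0 F1=3; commitIndex=3
Op 5: F1 acks idx 1 -> match: F0=0 F1=3; commitIndex=3
Op 6: F0 acks idx 3 -> match: F0=3 F1=3; commitIndex=3
Op 7: append 1 -> log_len=4
Op 8: F0 acks idx 3 -> match: F0=3 F1=3; commitIndex=3
Op 9: append 3 -> log_len=7

Answer: 3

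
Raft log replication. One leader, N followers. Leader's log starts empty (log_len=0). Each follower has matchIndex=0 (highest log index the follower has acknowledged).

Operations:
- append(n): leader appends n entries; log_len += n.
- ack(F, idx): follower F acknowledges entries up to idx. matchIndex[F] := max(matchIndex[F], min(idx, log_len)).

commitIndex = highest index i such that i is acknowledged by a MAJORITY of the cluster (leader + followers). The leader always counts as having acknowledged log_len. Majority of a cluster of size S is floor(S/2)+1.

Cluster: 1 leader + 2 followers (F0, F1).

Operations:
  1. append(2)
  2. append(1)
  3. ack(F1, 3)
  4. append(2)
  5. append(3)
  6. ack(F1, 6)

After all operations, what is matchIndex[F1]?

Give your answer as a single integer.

Op 1: append 2 -> log_len=2
Op 2: append 1 -> log_len=3
Op 3: F1 acks idx 3 -> match: F0=0 F1=3; commitIndex=3
Op 4: append 2 -> log_len=5
Op 5: append 3 -> log_len=8
Op 6: F1 acks idx 6 -> match: F0=0 F1=6; commitIndex=6

Answer: 6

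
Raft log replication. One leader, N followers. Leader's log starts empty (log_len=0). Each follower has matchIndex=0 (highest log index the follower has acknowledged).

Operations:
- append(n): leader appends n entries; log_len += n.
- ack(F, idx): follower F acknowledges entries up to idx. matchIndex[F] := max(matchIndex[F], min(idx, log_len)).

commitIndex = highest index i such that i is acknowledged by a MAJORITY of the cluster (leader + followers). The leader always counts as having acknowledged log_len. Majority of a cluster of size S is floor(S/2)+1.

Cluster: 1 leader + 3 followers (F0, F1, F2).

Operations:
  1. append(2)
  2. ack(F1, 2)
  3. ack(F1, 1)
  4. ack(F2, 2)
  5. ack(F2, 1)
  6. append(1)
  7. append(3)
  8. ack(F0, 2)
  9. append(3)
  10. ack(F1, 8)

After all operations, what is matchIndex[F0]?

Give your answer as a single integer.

Op 1: append 2 -> log_len=2
Op 2: F1 acks idx 2 -> match: F0=0 F1=2 F2=0; commitIndex=0
Op 3: F1 acks idx 1 -> match: F0=0 F1=2 F2=0; commitIndex=0
Op 4: F2 acks idx 2 -> match: F0=0 F1=2 F2=2; commitIndex=2
Op 5: F2 acks idx 1 -> match: F0=0 F1=2 F2=2; commitIndex=2
Op 6: append 1 -> log_len=3
Op 7: append 3 -> log_len=6
Op 8: F0 acks idx 2 -> match: F0=2 F1=2 F2=2; commitIndex=2
Op 9: append 3 -> log_len=9
Op 10: F1 acks idx 8 -> match: F0=2 F1=8 F2=2; commitIndex=2

Answer: 2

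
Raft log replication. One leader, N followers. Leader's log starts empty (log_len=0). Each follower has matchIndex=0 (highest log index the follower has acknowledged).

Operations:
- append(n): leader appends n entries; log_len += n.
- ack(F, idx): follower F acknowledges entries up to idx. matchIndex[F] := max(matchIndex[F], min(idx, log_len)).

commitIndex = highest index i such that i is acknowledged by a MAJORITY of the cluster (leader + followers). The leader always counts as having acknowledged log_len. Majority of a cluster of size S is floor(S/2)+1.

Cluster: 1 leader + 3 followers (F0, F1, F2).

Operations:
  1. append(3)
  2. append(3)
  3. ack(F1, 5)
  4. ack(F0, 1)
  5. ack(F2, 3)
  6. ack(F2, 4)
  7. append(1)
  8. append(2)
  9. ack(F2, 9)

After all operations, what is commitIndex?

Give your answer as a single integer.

Answer: 5

Derivation:
Op 1: append 3 -> log_len=3
Op 2: append 3 -> log_len=6
Op 3: F1 acks idx 5 -> match: F0=0 F1=5 F2=0; commitIndex=0
Op 4: F0 acks idx 1 -> match: F0=1 F1=5 F2=0; commitIndex=1
Op 5: F2 acks idx 3 -> match: F0=1 F1=5 F2=3; commitIndex=3
Op 6: F2 acks idx 4 -> match: F0=1 F1=5 F2=4; commitIndex=4
Op 7: append 1 -> log_len=7
Op 8: append 2 -> log_len=9
Op 9: F2 acks idx 9 -> match: F0=1 F1=5 F2=9; commitIndex=5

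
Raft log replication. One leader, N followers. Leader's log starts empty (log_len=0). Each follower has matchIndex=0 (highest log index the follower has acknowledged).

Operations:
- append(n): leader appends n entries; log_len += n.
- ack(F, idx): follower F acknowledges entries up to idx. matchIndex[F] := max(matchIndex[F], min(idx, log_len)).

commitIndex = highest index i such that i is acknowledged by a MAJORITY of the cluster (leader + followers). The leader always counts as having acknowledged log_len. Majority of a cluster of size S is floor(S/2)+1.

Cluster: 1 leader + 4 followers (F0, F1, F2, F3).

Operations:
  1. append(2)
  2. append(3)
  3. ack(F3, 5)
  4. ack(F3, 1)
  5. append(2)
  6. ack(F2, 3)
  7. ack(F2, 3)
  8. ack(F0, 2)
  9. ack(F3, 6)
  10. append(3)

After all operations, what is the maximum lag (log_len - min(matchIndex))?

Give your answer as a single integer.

Answer: 10

Derivation:
Op 1: append 2 -> log_len=2
Op 2: append 3 -> log_len=5
Op 3: F3 acks idx 5 -> match: F0=0 F1=0 F2=0 F3=5; commitIndex=0
Op 4: F3 acks idx 1 -> match: F0=0 F1=0 F2=0 F3=5; commitIndex=0
Op 5: append 2 -> log_len=7
Op 6: F2 acks idx 3 -> match: F0=0 F1=0 F2=3 F3=5; commitIndex=3
Op 7: F2 acks idx 3 -> match: F0=0 F1=0 F2=3 F3=5; commitIndex=3
Op 8: F0 acks idx 2 -> match: F0=2 F1=0 F2=3 F3=5; commitIndex=3
Op 9: F3 acks idx 6 -> match: F0=2 F1=0 F2=3 F3=6; commitIndex=3
Op 10: append 3 -> log_len=10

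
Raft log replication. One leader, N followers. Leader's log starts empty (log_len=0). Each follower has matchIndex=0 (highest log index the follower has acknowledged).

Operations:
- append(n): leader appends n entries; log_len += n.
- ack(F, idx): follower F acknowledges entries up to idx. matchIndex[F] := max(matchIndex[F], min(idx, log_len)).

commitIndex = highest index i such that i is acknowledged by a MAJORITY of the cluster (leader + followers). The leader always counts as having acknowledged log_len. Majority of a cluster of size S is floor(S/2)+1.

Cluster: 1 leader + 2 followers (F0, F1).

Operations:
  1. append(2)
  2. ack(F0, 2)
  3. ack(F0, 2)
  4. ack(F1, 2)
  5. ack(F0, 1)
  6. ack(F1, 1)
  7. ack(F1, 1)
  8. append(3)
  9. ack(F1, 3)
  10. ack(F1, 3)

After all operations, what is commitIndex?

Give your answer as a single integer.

Answer: 3

Derivation:
Op 1: append 2 -> log_len=2
Op 2: F0 acks idx 2 -> match: F0=2 F1=0; commitIndex=2
Op 3: F0 acks idx 2 -> match: F0=2 F1=0; commitIndex=2
Op 4: F1 acks idx 2 -> match: F0=2 F1=2; commitIndex=2
Op 5: F0 acks idx 1 -> match: F0=2 F1=2; commitIndex=2
Op 6: F1 acks idx 1 -> match: F0=2 F1=2; commitIndex=2
Op 7: F1 acks idx 1 -> match: F0=2 F1=2; commitIndex=2
Op 8: append 3 -> log_len=5
Op 9: F1 acks idx 3 -> match: F0=2 F1=3; commitIndex=3
Op 10: F1 acks idx 3 -> match: F0=2 F1=3; commitIndex=3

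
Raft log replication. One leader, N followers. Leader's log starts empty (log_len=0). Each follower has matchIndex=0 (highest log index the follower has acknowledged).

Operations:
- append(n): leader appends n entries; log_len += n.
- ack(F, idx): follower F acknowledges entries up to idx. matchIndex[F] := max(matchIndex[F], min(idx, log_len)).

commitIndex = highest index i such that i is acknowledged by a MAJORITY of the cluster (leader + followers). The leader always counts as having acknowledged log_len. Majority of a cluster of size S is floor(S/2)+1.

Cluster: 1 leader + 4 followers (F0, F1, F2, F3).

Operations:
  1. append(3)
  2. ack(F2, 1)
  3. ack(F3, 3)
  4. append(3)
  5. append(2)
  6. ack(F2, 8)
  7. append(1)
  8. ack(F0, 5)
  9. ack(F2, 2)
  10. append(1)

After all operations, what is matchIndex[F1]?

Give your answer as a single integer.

Answer: 0

Derivation:
Op 1: append 3 -> log_len=3
Op 2: F2 acks idx 1 -> match: F0=0 F1=0 F2=1 F3=0; commitIndex=0
Op 3: F3 acks idx 3 -> match: F0=0 F1=0 F2=1 F3=3; commitIndex=1
Op 4: append 3 -> log_len=6
Op 5: append 2 -> log_len=8
Op 6: F2 acks idx 8 -> match: F0=0 F1=0 F2=8 F3=3; commitIndex=3
Op 7: append 1 -> log_len=9
Op 8: F0 acks idx 5 -> match: F0=5 F1=0 F2=8 F3=3; commitIndex=5
Op 9: F2 acks idx 2 -> match: F0=5 F1=0 F2=8 F3=3; commitIndex=5
Op 10: append 1 -> log_len=10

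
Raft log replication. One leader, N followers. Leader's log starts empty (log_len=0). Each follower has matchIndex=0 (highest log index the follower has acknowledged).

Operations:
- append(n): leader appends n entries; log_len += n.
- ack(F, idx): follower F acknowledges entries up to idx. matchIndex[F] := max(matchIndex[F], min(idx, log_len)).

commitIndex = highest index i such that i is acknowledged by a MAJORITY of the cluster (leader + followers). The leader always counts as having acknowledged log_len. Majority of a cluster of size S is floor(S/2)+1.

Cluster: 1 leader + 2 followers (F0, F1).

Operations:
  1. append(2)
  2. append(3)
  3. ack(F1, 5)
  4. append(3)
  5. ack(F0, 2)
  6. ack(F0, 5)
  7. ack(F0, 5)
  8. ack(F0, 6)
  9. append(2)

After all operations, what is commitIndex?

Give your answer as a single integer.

Op 1: append 2 -> log_len=2
Op 2: append 3 -> log_len=5
Op 3: F1 acks idx 5 -> match: F0=0 F1=5; commitIndex=5
Op 4: append 3 -> log_len=8
Op 5: F0 acks idx 2 -> match: F0=2 F1=5; commitIndex=5
Op 6: F0 acks idx 5 -> match: F0=5 F1=5; commitIndex=5
Op 7: F0 acks idx 5 -> match: F0=5 F1=5; commitIndex=5
Op 8: F0 acks idx 6 -> match: F0=6 F1=5; commitIndex=6
Op 9: append 2 -> log_len=10

Answer: 6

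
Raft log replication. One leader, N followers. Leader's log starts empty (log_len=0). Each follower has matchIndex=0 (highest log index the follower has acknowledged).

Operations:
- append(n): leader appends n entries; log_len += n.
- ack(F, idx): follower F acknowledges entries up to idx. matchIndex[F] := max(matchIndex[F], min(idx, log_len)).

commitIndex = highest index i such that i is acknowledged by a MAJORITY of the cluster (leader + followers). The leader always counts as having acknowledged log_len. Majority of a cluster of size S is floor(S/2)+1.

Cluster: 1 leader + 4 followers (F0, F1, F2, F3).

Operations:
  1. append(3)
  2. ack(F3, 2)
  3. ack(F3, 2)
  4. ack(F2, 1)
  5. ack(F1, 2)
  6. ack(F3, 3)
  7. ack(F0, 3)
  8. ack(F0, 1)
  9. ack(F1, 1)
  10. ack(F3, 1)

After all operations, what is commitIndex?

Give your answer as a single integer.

Op 1: append 3 -> log_len=3
Op 2: F3 acks idx 2 -> match: F0=0 F1=0 F2=0 F3=2; commitIndex=0
Op 3: F3 acks idx 2 -> match: F0=0 F1=0 F2=0 F3=2; commitIndex=0
Op 4: F2 acks idx 1 -> match: F0=0 F1=0 F2=1 F3=2; commitIndex=1
Op 5: F1 acks idx 2 -> match: F0=0 F1=2 F2=1 F3=2; commitIndex=2
Op 6: F3 acks idx 3 -> match: F0=0 F1=2 F2=1 F3=3; commitIndex=2
Op 7: F0 acks idx 3 -> match: F0=3 F1=2 F2=1 F3=3; commitIndex=3
Op 8: F0 acks idx 1 -> match: F0=3 F1=2 F2=1 F3=3; commitIndex=3
Op 9: F1 acks idx 1 -> match: F0=3 F1=2 F2=1 F3=3; commitIndex=3
Op 10: F3 acks idx 1 -> match: F0=3 F1=2 F2=1 F3=3; commitIndex=3

Answer: 3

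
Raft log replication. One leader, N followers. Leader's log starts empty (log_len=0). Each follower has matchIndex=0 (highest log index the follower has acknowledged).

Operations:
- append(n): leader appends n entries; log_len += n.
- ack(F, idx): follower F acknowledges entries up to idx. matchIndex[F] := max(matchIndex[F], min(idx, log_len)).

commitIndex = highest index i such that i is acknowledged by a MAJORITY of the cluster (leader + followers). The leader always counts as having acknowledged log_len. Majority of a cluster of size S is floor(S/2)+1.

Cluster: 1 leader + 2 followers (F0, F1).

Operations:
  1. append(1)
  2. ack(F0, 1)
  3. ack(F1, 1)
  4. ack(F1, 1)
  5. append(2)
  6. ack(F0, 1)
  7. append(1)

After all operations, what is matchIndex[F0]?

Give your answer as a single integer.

Op 1: append 1 -> log_len=1
Op 2: F0 acks idx 1 -> match: F0=1 F1=0; commitIndex=1
Op 3: F1 acks idx 1 -> match: F0=1 F1=1; commitIndex=1
Op 4: F1 acks idx 1 -> match: F0=1 F1=1; commitIndex=1
Op 5: append 2 -> log_len=3
Op 6: F0 acks idx 1 -> match: F0=1 F1=1; commitIndex=1
Op 7: append 1 -> log_len=4

Answer: 1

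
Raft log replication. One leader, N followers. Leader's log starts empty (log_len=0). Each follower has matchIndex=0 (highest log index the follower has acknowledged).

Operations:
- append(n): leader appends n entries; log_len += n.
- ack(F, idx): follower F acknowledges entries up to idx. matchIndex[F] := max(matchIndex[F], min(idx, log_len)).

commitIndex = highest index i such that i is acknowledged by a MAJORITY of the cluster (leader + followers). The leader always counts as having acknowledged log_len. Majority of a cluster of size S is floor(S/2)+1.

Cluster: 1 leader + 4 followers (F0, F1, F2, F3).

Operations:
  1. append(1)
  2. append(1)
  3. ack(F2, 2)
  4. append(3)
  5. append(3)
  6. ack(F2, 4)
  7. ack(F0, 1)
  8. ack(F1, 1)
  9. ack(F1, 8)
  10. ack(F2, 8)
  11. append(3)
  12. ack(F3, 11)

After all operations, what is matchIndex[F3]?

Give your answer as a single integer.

Op 1: append 1 -> log_len=1
Op 2: append 1 -> log_len=2
Op 3: F2 acks idx 2 -> match: F0=0 F1=0 F2=2 F3=0; commitIndex=0
Op 4: append 3 -> log_len=5
Op 5: append 3 -> log_len=8
Op 6: F2 acks idx 4 -> match: F0=0 F1=0 F2=4 F3=0; commitIndex=0
Op 7: F0 acks idx 1 -> match: F0=1 F1=0 F2=4 F3=0; commitIndex=1
Op 8: F1 acks idx 1 -> match: F0=1 F1=1 F2=4 F3=0; commitIndex=1
Op 9: F1 acks idx 8 -> match: F0=1 F1=8 F2=4 F3=0; commitIndex=4
Op 10: F2 acks idx 8 -> match: F0=1 F1=8 F2=8 F3=0; commitIndex=8
Op 11: append 3 -> log_len=11
Op 12: F3 acks idx 11 -> match: F0=1 F1=8 F2=8 F3=11; commitIndex=8

Answer: 11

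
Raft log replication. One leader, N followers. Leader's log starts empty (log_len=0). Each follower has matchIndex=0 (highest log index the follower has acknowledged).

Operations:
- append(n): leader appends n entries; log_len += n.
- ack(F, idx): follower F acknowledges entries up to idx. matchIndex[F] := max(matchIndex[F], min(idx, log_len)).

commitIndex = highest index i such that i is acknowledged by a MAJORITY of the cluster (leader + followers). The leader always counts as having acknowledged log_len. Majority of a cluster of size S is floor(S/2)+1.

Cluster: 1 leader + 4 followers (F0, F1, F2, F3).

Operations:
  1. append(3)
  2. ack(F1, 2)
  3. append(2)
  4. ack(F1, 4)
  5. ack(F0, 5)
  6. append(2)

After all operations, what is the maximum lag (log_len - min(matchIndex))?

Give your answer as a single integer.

Answer: 7

Derivation:
Op 1: append 3 -> log_len=3
Op 2: F1 acks idx 2 -> match: F0=0 F1=2 F2=0 F3=0; commitIndex=0
Op 3: append 2 -> log_len=5
Op 4: F1 acks idx 4 -> match: F0=0 F1=4 F2=0 F3=0; commitIndex=0
Op 5: F0 acks idx 5 -> match: F0=5 F1=4 F2=0 F3=0; commitIndex=4
Op 6: append 2 -> log_len=7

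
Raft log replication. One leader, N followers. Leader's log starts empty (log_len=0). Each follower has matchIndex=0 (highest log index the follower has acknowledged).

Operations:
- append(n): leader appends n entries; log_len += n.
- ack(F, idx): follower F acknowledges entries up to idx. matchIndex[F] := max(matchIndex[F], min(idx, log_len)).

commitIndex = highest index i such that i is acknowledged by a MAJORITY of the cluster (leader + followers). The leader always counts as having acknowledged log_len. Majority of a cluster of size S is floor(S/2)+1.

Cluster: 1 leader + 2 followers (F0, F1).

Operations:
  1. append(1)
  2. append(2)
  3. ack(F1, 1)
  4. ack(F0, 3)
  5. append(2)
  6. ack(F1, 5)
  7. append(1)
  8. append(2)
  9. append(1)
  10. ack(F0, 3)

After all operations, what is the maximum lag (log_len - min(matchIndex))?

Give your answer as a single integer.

Op 1: append 1 -> log_len=1
Op 2: append 2 -> log_len=3
Op 3: F1 acks idx 1 -> match: F0=0 F1=1; commitIndex=1
Op 4: F0 acks idx 3 -> match: F0=3 F1=1; commitIndex=3
Op 5: append 2 -> log_len=5
Op 6: F1 acks idx 5 -> match: F0=3 F1=5; commitIndex=5
Op 7: append 1 -> log_len=6
Op 8: append 2 -> log_len=8
Op 9: append 1 -> log_len=9
Op 10: F0 acks idx 3 -> match: F0=3 F1=5; commitIndex=5

Answer: 6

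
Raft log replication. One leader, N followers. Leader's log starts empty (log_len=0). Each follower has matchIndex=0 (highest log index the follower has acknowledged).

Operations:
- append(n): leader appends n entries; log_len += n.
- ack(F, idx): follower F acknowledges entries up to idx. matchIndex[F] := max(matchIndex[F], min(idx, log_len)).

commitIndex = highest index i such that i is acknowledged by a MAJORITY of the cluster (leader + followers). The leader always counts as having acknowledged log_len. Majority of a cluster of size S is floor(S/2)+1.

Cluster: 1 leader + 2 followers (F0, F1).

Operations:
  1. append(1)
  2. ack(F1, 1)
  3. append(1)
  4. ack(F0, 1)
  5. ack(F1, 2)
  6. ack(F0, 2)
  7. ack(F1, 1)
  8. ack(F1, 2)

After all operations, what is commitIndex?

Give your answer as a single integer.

Answer: 2

Derivation:
Op 1: append 1 -> log_len=1
Op 2: F1 acks idx 1 -> match: F0=0 F1=1; commitIndex=1
Op 3: append 1 -> log_len=2
Op 4: F0 acks idx 1 -> match: F0=1 F1=1; commitIndex=1
Op 5: F1 acks idx 2 -> match: F0=1 F1=2; commitIndex=2
Op 6: F0 acks idx 2 -> match: F0=2 F1=2; commitIndex=2
Op 7: F1 acks idx 1 -> match: F0=2 F1=2; commitIndex=2
Op 8: F1 acks idx 2 -> match: F0=2 F1=2; commitIndex=2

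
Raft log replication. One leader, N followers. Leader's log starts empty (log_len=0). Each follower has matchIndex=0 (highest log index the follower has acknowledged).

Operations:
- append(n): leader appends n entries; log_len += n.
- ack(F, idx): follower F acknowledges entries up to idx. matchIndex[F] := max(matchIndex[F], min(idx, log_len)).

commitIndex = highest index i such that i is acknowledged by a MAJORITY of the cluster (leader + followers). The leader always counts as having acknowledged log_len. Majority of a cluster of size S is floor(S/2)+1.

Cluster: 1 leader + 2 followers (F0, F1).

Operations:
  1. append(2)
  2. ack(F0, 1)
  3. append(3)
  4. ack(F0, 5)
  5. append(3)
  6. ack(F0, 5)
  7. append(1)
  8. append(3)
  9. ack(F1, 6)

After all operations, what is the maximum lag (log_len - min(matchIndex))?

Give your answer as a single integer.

Answer: 7

Derivation:
Op 1: append 2 -> log_len=2
Op 2: F0 acks idx 1 -> match: F0=1 F1=0; commitIndex=1
Op 3: append 3 -> log_len=5
Op 4: F0 acks idx 5 -> match: F0=5 F1=0; commitIndex=5
Op 5: append 3 -> log_len=8
Op 6: F0 acks idx 5 -> match: F0=5 F1=0; commitIndex=5
Op 7: append 1 -> log_len=9
Op 8: append 3 -> log_len=12
Op 9: F1 acks idx 6 -> match: F0=5 F1=6; commitIndex=6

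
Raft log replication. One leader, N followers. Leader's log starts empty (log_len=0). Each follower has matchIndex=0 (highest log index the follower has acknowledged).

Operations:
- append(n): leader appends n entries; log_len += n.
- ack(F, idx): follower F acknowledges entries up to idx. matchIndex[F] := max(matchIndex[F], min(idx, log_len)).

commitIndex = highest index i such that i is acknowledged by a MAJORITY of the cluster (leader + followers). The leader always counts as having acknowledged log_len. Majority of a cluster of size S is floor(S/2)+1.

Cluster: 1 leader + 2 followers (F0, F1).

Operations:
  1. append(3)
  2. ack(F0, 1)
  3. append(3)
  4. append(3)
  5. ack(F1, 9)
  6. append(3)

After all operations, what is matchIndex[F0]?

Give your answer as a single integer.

Answer: 1

Derivation:
Op 1: append 3 -> log_len=3
Op 2: F0 acks idx 1 -> match: F0=1 F1=0; commitIndex=1
Op 3: append 3 -> log_len=6
Op 4: append 3 -> log_len=9
Op 5: F1 acks idx 9 -> match: F0=1 F1=9; commitIndex=9
Op 6: append 3 -> log_len=12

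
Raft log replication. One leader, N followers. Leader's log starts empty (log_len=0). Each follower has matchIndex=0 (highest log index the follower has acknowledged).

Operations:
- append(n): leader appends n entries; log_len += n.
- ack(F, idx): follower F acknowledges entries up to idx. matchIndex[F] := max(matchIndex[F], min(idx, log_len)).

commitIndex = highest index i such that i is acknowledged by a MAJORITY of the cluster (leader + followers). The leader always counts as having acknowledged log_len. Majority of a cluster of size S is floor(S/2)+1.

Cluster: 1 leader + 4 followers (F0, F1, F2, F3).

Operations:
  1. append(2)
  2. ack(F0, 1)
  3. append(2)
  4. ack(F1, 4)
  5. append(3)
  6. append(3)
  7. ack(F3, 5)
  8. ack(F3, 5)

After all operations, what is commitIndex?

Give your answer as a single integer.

Op 1: append 2 -> log_len=2
Op 2: F0 acks idx 1 -> match: F0=1 F1=0 F2=0 F3=0; commitIndex=0
Op 3: append 2 -> log_len=4
Op 4: F1 acks idx 4 -> match: F0=1 F1=4 F2=0 F3=0; commitIndex=1
Op 5: append 3 -> log_len=7
Op 6: append 3 -> log_len=10
Op 7: F3 acks idx 5 -> match: F0=1 F1=4 F2=0 F3=5; commitIndex=4
Op 8: F3 acks idx 5 -> match: F0=1 F1=4 F2=0 F3=5; commitIndex=4

Answer: 4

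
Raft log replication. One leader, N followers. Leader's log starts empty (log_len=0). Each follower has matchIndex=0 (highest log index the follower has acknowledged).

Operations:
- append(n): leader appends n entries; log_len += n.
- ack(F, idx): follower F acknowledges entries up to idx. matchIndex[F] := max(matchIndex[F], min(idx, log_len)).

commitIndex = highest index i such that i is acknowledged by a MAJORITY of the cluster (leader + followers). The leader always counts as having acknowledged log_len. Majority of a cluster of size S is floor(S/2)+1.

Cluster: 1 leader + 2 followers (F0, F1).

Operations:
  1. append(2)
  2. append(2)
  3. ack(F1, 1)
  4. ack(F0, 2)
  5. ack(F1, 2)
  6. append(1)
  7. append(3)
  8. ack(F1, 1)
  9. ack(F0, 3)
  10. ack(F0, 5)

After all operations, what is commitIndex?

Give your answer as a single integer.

Answer: 5

Derivation:
Op 1: append 2 -> log_len=2
Op 2: append 2 -> log_len=4
Op 3: F1 acks idx 1 -> match: F0=0 F1=1; commitIndex=1
Op 4: F0 acks idx 2 -> match: F0=2 F1=1; commitIndex=2
Op 5: F1 acks idx 2 -> match: F0=2 F1=2; commitIndex=2
Op 6: append 1 -> log_len=5
Op 7: append 3 -> log_len=8
Op 8: F1 acks idx 1 -> match: F0=2 F1=2; commitIndex=2
Op 9: F0 acks idx 3 -> match: F0=3 F1=2; commitIndex=3
Op 10: F0 acks idx 5 -> match: F0=5 F1=2; commitIndex=5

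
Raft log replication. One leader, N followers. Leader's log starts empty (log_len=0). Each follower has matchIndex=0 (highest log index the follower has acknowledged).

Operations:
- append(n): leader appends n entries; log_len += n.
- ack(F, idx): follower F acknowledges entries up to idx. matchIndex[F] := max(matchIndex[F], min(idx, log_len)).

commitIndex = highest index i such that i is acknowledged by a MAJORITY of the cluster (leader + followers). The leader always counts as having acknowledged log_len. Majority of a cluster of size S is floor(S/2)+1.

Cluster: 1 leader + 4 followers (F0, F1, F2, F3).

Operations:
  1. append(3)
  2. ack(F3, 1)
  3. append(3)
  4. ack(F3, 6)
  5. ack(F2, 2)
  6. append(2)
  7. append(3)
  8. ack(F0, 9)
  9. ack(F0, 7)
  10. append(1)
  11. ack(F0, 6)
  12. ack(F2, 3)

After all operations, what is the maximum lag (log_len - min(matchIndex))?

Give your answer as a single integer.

Answer: 12

Derivation:
Op 1: append 3 -> log_len=3
Op 2: F3 acks idx 1 -> match: F0=0 F1=0 F2=0 F3=1; commitIndex=0
Op 3: append 3 -> log_len=6
Op 4: F3 acks idx 6 -> match: F0=0 F1=0 F2=0 F3=6; commitIndex=0
Op 5: F2 acks idx 2 -> match: F0=0 F1=0 F2=2 F3=6; commitIndex=2
Op 6: append 2 -> log_len=8
Op 7: append 3 -> log_len=11
Op 8: F0 acks idx 9 -> match: F0=9 F1=0 F2=2 F3=6; commitIndex=6
Op 9: F0 acks idx 7 -> match: F0=9 F1=0 F2=2 F3=6; commitIndex=6
Op 10: append 1 -> log_len=12
Op 11: F0 acks idx 6 -> match: F0=9 F1=0 F2=2 F3=6; commitIndex=6
Op 12: F2 acks idx 3 -> match: F0=9 F1=0 F2=3 F3=6; commitIndex=6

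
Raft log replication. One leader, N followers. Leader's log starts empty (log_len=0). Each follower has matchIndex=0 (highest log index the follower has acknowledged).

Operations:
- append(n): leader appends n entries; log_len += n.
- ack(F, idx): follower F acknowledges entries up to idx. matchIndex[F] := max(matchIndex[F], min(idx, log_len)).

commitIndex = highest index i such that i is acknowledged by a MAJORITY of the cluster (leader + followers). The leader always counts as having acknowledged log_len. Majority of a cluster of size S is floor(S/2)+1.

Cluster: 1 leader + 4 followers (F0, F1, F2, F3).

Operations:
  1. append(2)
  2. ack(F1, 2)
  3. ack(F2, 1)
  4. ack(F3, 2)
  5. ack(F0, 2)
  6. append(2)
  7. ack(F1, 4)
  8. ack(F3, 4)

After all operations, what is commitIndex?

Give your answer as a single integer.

Answer: 4

Derivation:
Op 1: append 2 -> log_len=2
Op 2: F1 acks idx 2 -> match: F0=0 F1=2 F2=0 F3=0; commitIndex=0
Op 3: F2 acks idx 1 -> match: F0=0 F1=2 F2=1 F3=0; commitIndex=1
Op 4: F3 acks idx 2 -> match: F0=0 F1=2 F2=1 F3=2; commitIndex=2
Op 5: F0 acks idx 2 -> match: F0=2 F1=2 F2=1 F3=2; commitIndex=2
Op 6: append 2 -> log_len=4
Op 7: F1 acks idx 4 -> match: F0=2 F1=4 F2=1 F3=2; commitIndex=2
Op 8: F3 acks idx 4 -> match: F0=2 F1=4 F2=1 F3=4; commitIndex=4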